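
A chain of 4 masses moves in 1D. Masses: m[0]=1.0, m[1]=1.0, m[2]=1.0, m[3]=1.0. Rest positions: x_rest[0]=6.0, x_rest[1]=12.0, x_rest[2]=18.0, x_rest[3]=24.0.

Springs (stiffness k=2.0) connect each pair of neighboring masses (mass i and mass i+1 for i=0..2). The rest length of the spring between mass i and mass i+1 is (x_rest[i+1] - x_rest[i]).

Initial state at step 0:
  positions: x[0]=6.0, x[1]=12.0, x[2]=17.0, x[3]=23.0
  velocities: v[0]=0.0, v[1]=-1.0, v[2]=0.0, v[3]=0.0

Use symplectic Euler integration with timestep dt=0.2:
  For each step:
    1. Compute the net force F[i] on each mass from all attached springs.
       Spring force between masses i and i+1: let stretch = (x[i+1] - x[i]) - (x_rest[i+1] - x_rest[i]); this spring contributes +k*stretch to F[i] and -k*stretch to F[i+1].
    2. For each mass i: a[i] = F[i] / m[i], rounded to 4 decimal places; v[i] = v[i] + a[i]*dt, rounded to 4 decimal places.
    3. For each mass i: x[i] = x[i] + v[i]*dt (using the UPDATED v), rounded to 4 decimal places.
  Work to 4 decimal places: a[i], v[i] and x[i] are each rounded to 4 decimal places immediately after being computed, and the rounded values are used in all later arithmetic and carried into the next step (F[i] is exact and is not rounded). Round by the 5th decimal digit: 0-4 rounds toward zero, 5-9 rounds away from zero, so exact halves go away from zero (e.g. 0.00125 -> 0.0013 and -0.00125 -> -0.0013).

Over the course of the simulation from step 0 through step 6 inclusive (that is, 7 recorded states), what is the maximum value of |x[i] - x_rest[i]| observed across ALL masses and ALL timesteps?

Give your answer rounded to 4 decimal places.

Step 0: x=[6.0000 12.0000 17.0000 23.0000] v=[0.0000 -1.0000 0.0000 0.0000]
Step 1: x=[6.0000 11.7200 17.0800 23.0000] v=[0.0000 -1.4000 0.4000 0.0000]
Step 2: x=[5.9776 11.4112 17.2048 23.0064] v=[-0.1120 -1.5440 0.6240 0.0320]
Step 3: x=[5.9099 11.1312 17.3302 23.0287] v=[-0.3386 -1.4000 0.6272 0.1114]
Step 4: x=[5.7799 10.9294 17.4156 23.0751] v=[-0.6501 -1.0089 0.4270 0.2320]
Step 5: x=[5.5818 10.8346 17.4349 23.1487] v=[-0.9903 -0.4742 0.0963 0.3682]
Step 6: x=[5.3240 10.8476 17.3832 23.2452] v=[-1.2892 0.0648 -0.2583 0.4827]
Max displacement = 1.1654

Answer: 1.1654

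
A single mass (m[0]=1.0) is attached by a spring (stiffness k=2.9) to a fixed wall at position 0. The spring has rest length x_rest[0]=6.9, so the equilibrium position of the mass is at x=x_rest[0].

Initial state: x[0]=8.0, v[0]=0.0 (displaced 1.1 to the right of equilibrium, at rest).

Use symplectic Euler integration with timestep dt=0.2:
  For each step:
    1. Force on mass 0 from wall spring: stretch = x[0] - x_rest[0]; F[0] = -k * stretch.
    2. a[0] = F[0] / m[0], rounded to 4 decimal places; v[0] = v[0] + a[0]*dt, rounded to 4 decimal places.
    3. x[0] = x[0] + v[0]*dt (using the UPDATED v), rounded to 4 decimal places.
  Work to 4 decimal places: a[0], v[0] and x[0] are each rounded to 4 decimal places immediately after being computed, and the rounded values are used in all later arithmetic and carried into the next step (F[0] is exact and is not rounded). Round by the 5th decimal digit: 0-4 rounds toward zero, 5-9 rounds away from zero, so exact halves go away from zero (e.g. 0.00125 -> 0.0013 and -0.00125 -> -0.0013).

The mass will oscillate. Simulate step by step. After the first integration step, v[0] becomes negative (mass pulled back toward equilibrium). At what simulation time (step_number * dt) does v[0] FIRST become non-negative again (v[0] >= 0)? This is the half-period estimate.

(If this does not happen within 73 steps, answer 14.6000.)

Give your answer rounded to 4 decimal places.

Answer: 2.0000

Derivation:
Step 0: x=[8.0000] v=[0.0000]
Step 1: x=[7.8724] v=[-0.6380]
Step 2: x=[7.6320] v=[-1.2020]
Step 3: x=[7.3067] v=[-1.6266]
Step 4: x=[6.9342] v=[-1.8625]
Step 5: x=[6.5577] v=[-1.8823]
Step 6: x=[6.2209] v=[-1.6838]
Step 7: x=[5.9629] v=[-1.2899]
Step 8: x=[5.8136] v=[-0.7464]
Step 9: x=[5.7903] v=[-0.1163]
Step 10: x=[5.8958] v=[0.5273]
First v>=0 after going negative at step 10, time=2.0000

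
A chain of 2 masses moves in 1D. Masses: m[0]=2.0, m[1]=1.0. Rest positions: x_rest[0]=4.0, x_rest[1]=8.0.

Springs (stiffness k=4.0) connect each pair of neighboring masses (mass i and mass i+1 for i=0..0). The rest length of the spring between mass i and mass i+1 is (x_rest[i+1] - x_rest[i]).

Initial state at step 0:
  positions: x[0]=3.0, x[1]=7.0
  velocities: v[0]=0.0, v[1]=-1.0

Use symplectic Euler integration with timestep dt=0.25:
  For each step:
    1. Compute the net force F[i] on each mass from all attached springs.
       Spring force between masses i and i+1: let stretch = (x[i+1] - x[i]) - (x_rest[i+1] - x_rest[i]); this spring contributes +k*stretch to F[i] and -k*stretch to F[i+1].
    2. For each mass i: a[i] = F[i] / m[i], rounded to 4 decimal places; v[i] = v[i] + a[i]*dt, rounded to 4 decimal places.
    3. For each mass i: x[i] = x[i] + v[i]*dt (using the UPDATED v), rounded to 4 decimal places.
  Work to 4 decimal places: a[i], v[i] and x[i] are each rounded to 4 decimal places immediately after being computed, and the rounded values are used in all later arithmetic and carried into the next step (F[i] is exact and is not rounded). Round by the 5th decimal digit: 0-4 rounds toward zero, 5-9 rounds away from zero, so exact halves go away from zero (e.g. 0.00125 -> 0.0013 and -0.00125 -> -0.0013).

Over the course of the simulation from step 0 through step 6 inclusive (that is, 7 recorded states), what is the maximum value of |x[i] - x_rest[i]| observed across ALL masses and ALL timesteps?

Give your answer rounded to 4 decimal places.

Answer: 1.5799

Derivation:
Step 0: x=[3.0000 7.0000] v=[0.0000 -1.0000]
Step 1: x=[3.0000 6.7500] v=[0.0000 -1.0000]
Step 2: x=[2.9688 6.5625] v=[-0.1250 -0.7500]
Step 3: x=[2.8868 6.4766] v=[-0.3282 -0.3437]
Step 4: x=[2.7535 6.4932] v=[-0.5333 0.0665]
Step 5: x=[2.5876 6.5749] v=[-0.6635 0.3268]
Step 6: x=[2.4201 6.6598] v=[-0.6699 0.3395]
Max displacement = 1.5799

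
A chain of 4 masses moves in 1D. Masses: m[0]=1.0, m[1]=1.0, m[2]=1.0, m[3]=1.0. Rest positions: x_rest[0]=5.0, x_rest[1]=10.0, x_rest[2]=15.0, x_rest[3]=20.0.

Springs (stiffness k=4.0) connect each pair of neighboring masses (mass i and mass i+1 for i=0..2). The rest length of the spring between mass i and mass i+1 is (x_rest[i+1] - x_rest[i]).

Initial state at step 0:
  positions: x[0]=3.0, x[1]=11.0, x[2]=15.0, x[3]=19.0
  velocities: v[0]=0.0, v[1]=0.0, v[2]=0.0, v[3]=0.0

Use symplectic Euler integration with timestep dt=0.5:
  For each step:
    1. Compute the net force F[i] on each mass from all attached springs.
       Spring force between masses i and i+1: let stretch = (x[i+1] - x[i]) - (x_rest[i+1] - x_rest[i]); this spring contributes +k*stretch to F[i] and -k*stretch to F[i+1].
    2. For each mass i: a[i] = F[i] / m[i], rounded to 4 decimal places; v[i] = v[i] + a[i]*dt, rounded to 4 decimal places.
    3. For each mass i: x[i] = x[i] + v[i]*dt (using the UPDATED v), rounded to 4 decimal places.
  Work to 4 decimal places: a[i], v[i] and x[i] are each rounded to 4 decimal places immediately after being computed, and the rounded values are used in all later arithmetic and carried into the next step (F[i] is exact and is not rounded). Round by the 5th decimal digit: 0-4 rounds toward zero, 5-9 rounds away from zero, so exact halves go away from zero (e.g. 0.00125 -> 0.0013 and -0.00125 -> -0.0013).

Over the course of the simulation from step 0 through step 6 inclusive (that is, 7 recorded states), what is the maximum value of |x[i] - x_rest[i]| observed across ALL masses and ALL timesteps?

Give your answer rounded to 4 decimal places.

Answer: 3.0000

Derivation:
Step 0: x=[3.0000 11.0000 15.0000 19.0000] v=[0.0000 0.0000 0.0000 0.0000]
Step 1: x=[6.0000 7.0000 15.0000 20.0000] v=[6.0000 -8.0000 0.0000 2.0000]
Step 2: x=[5.0000 10.0000 12.0000 21.0000] v=[-2.0000 6.0000 -6.0000 2.0000]
Step 3: x=[4.0000 10.0000 16.0000 18.0000] v=[-2.0000 0.0000 8.0000 -6.0000]
Step 4: x=[4.0000 10.0000 16.0000 18.0000] v=[0.0000 0.0000 0.0000 0.0000]
Step 5: x=[5.0000 10.0000 12.0000 21.0000] v=[2.0000 0.0000 -8.0000 6.0000]
Step 6: x=[6.0000 7.0000 15.0000 20.0000] v=[2.0000 -6.0000 6.0000 -2.0000]
Max displacement = 3.0000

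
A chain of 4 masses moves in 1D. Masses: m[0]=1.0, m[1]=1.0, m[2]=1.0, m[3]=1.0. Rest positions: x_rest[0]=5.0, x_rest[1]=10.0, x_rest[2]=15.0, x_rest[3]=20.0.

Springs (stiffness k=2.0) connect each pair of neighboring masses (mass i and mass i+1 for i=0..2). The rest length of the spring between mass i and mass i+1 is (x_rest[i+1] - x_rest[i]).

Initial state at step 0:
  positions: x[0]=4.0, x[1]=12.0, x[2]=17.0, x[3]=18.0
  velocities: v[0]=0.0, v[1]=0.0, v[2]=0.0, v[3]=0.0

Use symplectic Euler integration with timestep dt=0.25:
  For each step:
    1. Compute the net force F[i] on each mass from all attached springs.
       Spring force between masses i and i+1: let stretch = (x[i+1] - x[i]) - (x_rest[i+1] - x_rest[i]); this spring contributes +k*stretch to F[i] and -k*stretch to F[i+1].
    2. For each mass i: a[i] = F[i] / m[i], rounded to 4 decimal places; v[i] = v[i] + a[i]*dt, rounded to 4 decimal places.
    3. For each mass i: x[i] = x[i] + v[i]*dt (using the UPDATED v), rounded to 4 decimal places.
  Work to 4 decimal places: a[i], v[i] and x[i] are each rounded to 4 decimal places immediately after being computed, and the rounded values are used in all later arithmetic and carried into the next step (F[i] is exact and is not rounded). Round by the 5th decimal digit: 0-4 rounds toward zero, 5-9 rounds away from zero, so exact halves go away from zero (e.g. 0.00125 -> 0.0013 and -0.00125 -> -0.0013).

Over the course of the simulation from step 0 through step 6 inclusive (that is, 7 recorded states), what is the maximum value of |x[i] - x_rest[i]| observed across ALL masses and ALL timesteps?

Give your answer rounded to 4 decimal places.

Answer: 2.1510

Derivation:
Step 0: x=[4.0000 12.0000 17.0000 18.0000] v=[0.0000 0.0000 0.0000 0.0000]
Step 1: x=[4.3750 11.6250 16.5000 18.5000] v=[1.5000 -1.5000 -2.0000 2.0000]
Step 2: x=[5.0313 10.9531 15.6406 19.3750] v=[2.6250 -2.6875 -3.4375 3.5000]
Step 3: x=[5.8028 10.1269 14.6621 20.4082] v=[3.0859 -3.3047 -3.9141 4.1328]
Step 4: x=[6.4898 9.3271 13.8349 21.3482] v=[2.7480 -3.1992 -3.3087 3.7598]
Step 5: x=[6.9065 8.7361 13.3834 21.9740] v=[1.6667 -2.3640 -1.8060 2.5032]
Step 6: x=[6.9269 8.4973 13.4248 22.1510] v=[0.0815 -0.9552 0.1657 0.7079]
Max displacement = 2.1510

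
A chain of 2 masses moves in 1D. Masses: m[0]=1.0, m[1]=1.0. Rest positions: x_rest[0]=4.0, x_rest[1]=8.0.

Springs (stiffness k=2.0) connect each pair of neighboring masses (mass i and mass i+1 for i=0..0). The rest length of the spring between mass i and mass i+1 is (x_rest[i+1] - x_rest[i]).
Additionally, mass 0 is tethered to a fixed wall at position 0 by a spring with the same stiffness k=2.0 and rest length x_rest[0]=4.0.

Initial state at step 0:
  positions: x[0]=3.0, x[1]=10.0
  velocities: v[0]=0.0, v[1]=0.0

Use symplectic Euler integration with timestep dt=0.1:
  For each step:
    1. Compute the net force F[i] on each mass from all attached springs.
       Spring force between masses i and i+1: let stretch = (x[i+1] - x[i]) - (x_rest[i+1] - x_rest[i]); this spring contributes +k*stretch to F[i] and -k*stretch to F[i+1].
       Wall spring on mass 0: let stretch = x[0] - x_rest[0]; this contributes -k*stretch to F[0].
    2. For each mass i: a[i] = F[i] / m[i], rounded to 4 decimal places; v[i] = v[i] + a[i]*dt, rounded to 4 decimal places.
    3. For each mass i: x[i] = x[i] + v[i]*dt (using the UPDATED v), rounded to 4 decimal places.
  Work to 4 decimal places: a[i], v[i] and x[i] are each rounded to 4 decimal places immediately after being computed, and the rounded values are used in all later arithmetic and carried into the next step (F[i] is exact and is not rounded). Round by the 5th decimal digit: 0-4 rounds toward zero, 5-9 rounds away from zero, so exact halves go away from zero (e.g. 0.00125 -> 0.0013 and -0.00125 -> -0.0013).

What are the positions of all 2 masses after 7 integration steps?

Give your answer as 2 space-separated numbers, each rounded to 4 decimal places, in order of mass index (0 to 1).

Step 0: x=[3.0000 10.0000] v=[0.0000 0.0000]
Step 1: x=[3.0800 9.9400] v=[0.8000 -0.6000]
Step 2: x=[3.2356 9.8228] v=[1.5560 -1.1720]
Step 3: x=[3.4582 9.6539] v=[2.2263 -1.6894]
Step 4: x=[3.7356 9.4411] v=[2.7738 -2.1285]
Step 5: x=[4.0524 9.1941] v=[3.1678 -2.4696]
Step 6: x=[4.3910 8.9243] v=[3.3857 -2.6979]
Step 7: x=[4.7324 8.6438] v=[3.4142 -2.8046]

Answer: 4.7324 8.6438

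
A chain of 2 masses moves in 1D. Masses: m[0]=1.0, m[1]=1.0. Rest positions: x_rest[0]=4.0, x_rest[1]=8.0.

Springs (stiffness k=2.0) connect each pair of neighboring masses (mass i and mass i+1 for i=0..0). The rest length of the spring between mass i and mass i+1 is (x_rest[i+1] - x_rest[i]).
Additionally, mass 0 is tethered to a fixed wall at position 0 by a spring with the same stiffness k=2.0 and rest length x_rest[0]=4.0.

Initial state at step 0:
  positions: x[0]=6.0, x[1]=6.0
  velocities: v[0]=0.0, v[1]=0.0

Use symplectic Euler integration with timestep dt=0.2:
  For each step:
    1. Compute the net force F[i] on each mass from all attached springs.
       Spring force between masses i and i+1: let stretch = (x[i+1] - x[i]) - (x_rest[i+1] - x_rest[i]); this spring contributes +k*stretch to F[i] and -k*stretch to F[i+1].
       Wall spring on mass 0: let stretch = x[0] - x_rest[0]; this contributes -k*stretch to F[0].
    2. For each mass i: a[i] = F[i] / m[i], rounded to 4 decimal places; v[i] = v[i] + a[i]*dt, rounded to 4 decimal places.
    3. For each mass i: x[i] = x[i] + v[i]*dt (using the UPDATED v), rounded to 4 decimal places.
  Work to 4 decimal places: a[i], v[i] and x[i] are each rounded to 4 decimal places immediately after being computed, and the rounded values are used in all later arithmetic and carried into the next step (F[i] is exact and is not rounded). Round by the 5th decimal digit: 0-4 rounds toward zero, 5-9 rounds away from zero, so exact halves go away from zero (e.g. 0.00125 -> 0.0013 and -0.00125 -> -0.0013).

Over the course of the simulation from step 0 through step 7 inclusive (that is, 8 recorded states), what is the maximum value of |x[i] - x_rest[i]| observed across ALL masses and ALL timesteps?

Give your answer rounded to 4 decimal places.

Step 0: x=[6.0000 6.0000] v=[0.0000 0.0000]
Step 1: x=[5.5200 6.3200] v=[-2.4000 1.6000]
Step 2: x=[4.6624 6.8960] v=[-4.2880 2.8800]
Step 3: x=[3.6105 7.6133] v=[-5.2595 3.5866]
Step 4: x=[2.5900 8.3304] v=[-5.1026 3.5855]
Step 5: x=[1.8215 8.9083] v=[-3.8424 2.8893]
Step 6: x=[1.4742 9.2392] v=[-1.7363 1.6546]
Step 7: x=[1.6302 9.2689] v=[0.7800 0.1486]
Max displacement = 2.5258

Answer: 2.5258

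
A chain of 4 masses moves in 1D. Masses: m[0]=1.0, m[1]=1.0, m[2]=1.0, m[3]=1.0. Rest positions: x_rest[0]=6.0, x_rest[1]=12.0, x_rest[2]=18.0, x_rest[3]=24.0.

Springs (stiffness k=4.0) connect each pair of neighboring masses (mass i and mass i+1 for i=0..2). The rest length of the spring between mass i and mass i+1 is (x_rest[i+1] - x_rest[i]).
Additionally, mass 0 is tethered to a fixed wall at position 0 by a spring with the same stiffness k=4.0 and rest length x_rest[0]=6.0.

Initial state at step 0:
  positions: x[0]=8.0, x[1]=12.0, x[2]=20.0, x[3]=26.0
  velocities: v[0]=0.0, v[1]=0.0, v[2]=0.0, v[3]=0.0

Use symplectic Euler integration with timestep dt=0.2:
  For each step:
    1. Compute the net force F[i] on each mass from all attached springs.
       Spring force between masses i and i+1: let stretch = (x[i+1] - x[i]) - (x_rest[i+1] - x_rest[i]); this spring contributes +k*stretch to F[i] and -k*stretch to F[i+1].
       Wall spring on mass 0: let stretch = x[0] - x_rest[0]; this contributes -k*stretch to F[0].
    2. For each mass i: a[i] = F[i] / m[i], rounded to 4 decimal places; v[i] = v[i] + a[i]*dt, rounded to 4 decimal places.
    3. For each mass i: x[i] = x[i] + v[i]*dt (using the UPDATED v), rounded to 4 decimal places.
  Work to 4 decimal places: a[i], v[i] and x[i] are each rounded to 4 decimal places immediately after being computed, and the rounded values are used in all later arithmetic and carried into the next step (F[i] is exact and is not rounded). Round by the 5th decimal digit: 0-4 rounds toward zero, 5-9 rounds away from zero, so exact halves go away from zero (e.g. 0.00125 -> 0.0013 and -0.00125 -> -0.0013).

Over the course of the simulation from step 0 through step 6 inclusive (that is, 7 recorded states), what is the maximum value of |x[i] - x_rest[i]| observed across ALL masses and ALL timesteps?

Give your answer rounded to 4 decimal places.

Answer: 2.2915

Derivation:
Step 0: x=[8.0000 12.0000 20.0000 26.0000] v=[0.0000 0.0000 0.0000 0.0000]
Step 1: x=[7.3600 12.6400 19.6800 26.0000] v=[-3.2000 3.2000 -1.6000 0.0000]
Step 2: x=[6.3872 13.5616 19.2448 25.9488] v=[-4.8640 4.6080 -2.1760 -0.2560]
Step 3: x=[5.5404 14.2446 18.9729 25.7850] v=[-4.2342 3.4150 -1.3594 -0.8192]
Step 4: x=[5.1998 14.2915 19.0344 25.4912] v=[-1.7032 0.2343 0.3076 -1.4689]
Step 5: x=[5.4819 13.6426 19.3701 25.1243] v=[1.4103 -3.2447 1.6787 -1.8343]
Step 6: x=[6.1926 12.6043 19.7101 24.7968] v=[3.5533 -5.1913 1.7001 -1.6377]
Max displacement = 2.2915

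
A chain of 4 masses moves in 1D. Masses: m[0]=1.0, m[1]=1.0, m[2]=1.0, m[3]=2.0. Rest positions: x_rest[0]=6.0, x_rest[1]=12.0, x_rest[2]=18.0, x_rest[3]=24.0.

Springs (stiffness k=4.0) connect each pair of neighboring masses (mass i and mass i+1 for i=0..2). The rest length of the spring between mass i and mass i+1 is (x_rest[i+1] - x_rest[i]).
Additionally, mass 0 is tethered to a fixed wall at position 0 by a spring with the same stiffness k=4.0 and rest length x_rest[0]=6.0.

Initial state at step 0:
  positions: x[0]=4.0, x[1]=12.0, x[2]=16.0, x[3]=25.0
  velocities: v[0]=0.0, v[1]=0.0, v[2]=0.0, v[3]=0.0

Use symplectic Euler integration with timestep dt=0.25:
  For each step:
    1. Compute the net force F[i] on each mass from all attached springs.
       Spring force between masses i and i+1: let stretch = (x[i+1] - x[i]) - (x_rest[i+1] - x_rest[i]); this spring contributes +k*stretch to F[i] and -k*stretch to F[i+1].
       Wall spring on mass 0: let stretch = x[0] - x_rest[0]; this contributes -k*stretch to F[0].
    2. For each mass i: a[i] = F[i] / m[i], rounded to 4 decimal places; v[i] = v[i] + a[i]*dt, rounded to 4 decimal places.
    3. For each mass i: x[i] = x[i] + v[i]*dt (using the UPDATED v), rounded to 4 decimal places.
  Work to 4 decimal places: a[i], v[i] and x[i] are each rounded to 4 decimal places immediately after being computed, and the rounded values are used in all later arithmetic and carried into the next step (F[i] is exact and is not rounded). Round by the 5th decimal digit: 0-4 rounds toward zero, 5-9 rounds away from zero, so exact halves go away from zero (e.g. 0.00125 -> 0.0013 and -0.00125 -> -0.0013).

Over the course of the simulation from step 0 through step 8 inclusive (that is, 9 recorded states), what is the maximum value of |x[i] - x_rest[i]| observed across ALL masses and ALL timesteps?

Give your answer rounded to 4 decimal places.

Step 0: x=[4.0000 12.0000 16.0000 25.0000] v=[0.0000 0.0000 0.0000 0.0000]
Step 1: x=[5.0000 11.0000 17.2500 24.6250] v=[4.0000 -4.0000 5.0000 -1.5000]
Step 2: x=[6.2500 10.0625 18.7813 24.0781] v=[5.0000 -3.7500 6.1250 -2.1875]
Step 3: x=[6.8906 10.3516 19.4571 23.6191] v=[2.5625 1.1563 2.7030 -1.8359]
Step 4: x=[6.6738 12.0518 18.8970 23.3899] v=[-0.8671 6.8008 -2.2405 -0.9169]
Step 5: x=[6.1331 14.1188 17.7488 23.3491] v=[-2.1629 8.2680 -4.5928 -0.1634]
Step 6: x=[6.0555 15.0969 17.0932 23.3582] v=[-0.3103 3.9123 -2.6225 0.0365]
Step 7: x=[6.7244 14.3137 17.5048 23.3342] v=[2.6756 -3.1328 1.6462 -0.0960]
Step 8: x=[7.6095 12.4310 18.5759 23.3315] v=[3.5405 -7.5310 4.2845 -0.0107]
Max displacement = 3.0969

Answer: 3.0969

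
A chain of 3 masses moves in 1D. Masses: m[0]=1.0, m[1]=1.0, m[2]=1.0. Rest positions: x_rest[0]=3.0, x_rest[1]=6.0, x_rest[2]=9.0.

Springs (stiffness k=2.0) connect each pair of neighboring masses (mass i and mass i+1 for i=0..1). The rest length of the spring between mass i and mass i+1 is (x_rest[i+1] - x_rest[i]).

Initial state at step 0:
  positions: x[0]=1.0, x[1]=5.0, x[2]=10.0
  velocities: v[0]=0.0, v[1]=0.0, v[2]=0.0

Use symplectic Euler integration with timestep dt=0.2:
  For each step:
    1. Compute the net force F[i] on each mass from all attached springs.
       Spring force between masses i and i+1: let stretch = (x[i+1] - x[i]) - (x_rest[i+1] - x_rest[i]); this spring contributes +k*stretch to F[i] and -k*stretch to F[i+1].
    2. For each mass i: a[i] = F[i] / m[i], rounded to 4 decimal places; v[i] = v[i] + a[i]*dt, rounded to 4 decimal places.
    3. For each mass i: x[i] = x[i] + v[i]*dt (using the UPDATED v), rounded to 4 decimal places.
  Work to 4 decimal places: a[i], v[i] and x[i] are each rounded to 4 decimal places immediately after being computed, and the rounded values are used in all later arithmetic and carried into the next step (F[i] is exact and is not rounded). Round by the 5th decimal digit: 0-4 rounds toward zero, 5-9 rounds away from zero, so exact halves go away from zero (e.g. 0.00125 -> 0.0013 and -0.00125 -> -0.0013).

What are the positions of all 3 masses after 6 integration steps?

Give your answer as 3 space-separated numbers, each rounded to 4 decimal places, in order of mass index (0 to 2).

Answer: 2.5717 5.6761 7.7521

Derivation:
Step 0: x=[1.0000 5.0000 10.0000] v=[0.0000 0.0000 0.0000]
Step 1: x=[1.0800 5.0800 9.8400] v=[0.4000 0.4000 -0.8000]
Step 2: x=[1.2400 5.2208 9.5392] v=[0.8000 0.7040 -1.5040]
Step 3: x=[1.4785 5.3886 9.1329] v=[1.1923 0.8390 -2.0314]
Step 4: x=[1.7898 5.5431 8.6671] v=[1.5563 0.7727 -2.3291]
Step 5: x=[2.1613 5.6473 8.1914] v=[1.8576 0.5210 -2.3787]
Step 6: x=[2.5717 5.6761 7.7521] v=[2.0520 0.1442 -2.1963]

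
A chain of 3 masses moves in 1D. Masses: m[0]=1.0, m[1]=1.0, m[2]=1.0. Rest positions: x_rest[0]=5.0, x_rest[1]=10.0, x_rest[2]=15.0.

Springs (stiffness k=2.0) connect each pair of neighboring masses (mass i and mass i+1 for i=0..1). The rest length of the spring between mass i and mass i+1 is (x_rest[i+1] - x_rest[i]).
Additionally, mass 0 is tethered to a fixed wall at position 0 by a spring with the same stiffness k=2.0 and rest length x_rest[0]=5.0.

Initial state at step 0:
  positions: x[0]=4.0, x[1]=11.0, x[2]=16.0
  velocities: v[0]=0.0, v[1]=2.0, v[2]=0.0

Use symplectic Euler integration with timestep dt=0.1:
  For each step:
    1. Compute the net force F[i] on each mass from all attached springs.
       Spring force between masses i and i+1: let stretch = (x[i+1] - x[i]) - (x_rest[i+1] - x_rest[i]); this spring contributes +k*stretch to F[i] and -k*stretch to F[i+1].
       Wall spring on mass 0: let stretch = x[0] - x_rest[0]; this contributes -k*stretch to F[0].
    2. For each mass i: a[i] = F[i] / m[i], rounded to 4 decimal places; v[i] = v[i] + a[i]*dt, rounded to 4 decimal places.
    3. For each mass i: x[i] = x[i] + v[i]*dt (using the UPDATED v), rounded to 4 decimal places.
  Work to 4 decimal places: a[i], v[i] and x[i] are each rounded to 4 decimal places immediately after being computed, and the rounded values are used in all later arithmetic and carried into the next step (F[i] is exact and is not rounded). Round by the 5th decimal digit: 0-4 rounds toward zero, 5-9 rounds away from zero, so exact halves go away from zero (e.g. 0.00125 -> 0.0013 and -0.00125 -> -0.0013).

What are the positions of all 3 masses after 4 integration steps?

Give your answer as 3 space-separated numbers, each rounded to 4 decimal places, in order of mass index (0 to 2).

Step 0: x=[4.0000 11.0000 16.0000] v=[0.0000 2.0000 0.0000]
Step 1: x=[4.0600 11.1600 16.0000] v=[0.6000 1.6000 0.0000]
Step 2: x=[4.1808 11.2748 16.0032] v=[1.2080 1.1480 0.0320]
Step 3: x=[4.3599 11.3423 16.0118] v=[1.7906 0.6749 0.0863]
Step 4: x=[4.5914 11.3635 16.0270] v=[2.3151 0.2123 0.1524]

Answer: 4.5914 11.3635 16.0270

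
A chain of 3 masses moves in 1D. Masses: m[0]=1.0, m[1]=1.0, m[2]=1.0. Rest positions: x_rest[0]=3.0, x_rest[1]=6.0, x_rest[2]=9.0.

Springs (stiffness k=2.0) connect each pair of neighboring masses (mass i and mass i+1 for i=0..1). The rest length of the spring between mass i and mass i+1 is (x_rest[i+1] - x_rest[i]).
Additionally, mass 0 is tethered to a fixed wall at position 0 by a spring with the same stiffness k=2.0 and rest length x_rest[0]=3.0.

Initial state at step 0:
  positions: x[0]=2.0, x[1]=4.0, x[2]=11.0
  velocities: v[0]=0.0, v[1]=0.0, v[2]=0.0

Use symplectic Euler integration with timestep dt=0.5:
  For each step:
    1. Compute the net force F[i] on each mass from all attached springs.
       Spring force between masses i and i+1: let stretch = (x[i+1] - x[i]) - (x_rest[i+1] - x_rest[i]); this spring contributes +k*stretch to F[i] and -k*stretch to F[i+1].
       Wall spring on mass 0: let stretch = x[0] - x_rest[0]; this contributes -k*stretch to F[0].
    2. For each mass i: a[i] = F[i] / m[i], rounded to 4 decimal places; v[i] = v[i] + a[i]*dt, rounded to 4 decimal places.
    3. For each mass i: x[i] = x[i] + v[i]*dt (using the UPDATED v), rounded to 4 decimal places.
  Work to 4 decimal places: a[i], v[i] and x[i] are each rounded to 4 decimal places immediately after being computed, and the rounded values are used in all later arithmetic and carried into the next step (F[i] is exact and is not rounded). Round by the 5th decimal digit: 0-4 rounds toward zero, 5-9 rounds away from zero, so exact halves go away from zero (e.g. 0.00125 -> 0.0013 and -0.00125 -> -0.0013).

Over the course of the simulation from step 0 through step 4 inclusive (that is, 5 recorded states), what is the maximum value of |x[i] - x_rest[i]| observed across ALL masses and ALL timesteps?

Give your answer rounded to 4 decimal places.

Answer: 2.3750

Derivation:
Step 0: x=[2.0000 4.0000 11.0000] v=[0.0000 0.0000 0.0000]
Step 1: x=[2.0000 6.5000 9.0000] v=[0.0000 5.0000 -4.0000]
Step 2: x=[3.2500 8.0000 7.2500] v=[2.5000 3.0000 -3.5000]
Step 3: x=[5.2500 6.7500 7.3750] v=[4.0000 -2.5000 0.2500]
Step 4: x=[5.3750 5.0625 8.6875] v=[0.2500 -3.3750 2.6250]
Max displacement = 2.3750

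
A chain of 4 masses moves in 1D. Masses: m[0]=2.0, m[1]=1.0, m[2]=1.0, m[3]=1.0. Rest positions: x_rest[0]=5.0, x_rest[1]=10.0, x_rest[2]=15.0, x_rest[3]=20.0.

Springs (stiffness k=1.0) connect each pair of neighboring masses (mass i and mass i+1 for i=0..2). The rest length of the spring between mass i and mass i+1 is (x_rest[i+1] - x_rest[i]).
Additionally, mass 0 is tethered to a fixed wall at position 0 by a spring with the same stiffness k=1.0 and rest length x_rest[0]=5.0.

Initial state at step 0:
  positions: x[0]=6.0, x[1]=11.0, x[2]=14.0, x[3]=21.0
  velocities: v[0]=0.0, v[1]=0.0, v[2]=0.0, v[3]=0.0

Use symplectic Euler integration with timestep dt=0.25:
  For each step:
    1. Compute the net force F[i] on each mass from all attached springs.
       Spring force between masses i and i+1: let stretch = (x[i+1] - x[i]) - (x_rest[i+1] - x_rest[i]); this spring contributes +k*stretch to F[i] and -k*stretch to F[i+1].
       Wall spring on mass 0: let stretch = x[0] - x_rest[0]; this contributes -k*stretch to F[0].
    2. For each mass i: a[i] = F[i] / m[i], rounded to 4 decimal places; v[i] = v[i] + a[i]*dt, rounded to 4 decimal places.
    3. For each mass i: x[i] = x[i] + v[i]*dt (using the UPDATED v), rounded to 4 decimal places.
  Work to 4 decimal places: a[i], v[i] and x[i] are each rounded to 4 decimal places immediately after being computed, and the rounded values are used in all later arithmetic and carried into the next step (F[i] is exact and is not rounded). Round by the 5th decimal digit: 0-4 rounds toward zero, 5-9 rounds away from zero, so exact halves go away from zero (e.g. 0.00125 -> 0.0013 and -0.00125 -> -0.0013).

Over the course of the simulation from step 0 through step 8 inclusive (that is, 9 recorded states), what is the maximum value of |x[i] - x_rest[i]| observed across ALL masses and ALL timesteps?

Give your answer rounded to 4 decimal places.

Answer: 1.7369

Derivation:
Step 0: x=[6.0000 11.0000 14.0000 21.0000] v=[0.0000 0.0000 0.0000 0.0000]
Step 1: x=[5.9688 10.8750 14.2500 20.8750] v=[-0.1250 -0.5000 1.0000 -0.5000]
Step 2: x=[5.9044 10.6543 14.7031 20.6484] v=[-0.2578 -0.8828 1.8125 -0.9063]
Step 3: x=[5.8039 10.3898 15.2748 20.3628] v=[-0.4021 -1.0581 2.2866 -1.1426]
Step 4: x=[5.6653 10.1440 15.8592 20.0717] v=[-0.5544 -0.9833 2.3374 -1.1646]
Step 5: x=[5.4896 9.9755 16.3496 19.8298] v=[-0.7027 -0.6742 1.9617 -0.9677]
Step 6: x=[5.2826 9.9250 16.6592 19.6829] v=[-0.8282 -0.2022 1.2382 -0.5878]
Step 7: x=[5.0556 10.0052 16.7369 19.6595] v=[-0.9082 0.3208 0.3106 -0.0937]
Step 8: x=[4.8252 10.1968 16.5765 19.7659] v=[-0.9215 0.7663 -0.6417 0.4257]
Max displacement = 1.7369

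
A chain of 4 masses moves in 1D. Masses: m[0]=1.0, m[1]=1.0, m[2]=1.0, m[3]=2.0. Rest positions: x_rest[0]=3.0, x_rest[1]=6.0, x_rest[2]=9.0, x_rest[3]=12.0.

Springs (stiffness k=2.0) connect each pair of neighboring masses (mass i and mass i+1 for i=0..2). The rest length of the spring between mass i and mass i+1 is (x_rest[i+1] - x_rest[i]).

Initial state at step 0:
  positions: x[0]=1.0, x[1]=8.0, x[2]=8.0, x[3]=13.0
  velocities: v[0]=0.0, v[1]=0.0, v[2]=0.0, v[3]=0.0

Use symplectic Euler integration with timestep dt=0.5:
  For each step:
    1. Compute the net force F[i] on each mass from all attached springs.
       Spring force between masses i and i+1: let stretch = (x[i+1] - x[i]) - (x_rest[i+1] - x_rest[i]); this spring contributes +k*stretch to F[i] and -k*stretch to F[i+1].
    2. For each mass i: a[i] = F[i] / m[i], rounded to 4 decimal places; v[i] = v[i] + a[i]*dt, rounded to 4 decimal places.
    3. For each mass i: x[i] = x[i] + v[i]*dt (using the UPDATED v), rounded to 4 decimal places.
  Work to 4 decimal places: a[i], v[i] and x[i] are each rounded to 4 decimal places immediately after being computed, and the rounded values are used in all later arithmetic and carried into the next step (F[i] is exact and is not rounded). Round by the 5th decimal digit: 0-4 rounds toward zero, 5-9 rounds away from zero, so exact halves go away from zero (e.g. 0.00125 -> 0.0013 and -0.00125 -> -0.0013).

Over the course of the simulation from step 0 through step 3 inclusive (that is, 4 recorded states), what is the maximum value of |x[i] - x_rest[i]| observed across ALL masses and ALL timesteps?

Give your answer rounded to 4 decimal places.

Step 0: x=[1.0000 8.0000 8.0000 13.0000] v=[0.0000 0.0000 0.0000 0.0000]
Step 1: x=[3.0000 4.5000 10.5000 12.5000] v=[4.0000 -7.0000 5.0000 -1.0000]
Step 2: x=[4.2500 3.2500 11.0000 12.2500] v=[2.5000 -2.5000 1.0000 -0.5000]
Step 3: x=[3.5000 6.3750 8.2500 12.4375] v=[-1.5000 6.2500 -5.5000 0.3750]
Max displacement = 2.7500

Answer: 2.7500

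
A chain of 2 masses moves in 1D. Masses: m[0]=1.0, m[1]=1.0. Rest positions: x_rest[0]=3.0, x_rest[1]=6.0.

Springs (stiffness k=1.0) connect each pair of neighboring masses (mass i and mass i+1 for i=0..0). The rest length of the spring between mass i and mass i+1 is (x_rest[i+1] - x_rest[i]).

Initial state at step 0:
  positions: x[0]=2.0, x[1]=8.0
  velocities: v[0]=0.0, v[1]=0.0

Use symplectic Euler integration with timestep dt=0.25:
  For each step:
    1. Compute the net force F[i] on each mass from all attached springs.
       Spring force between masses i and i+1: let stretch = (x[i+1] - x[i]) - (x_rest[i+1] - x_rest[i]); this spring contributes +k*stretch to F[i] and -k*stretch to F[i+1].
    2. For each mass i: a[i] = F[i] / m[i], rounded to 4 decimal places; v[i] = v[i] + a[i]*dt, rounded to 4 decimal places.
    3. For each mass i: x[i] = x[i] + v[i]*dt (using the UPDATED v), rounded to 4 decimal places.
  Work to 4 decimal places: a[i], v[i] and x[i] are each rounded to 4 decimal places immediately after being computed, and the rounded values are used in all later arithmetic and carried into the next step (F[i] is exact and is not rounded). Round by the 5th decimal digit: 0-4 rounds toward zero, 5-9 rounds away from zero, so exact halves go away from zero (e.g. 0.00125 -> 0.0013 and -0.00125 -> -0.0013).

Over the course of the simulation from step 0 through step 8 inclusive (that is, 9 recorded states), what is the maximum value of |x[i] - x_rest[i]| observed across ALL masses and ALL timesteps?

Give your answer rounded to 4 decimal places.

Step 0: x=[2.0000 8.0000] v=[0.0000 0.0000]
Step 1: x=[2.1875 7.8125] v=[0.7500 -0.7500]
Step 2: x=[2.5391 7.4609] v=[1.4063 -1.4063]
Step 3: x=[3.0108 6.9892] v=[1.8868 -1.8868]
Step 4: x=[3.5437 6.4564] v=[2.1314 -2.1314]
Step 5: x=[4.0711 5.9290] v=[2.1096 -2.1096]
Step 6: x=[4.5271 5.4730] v=[1.8241 -1.8241]
Step 7: x=[4.8548 5.1454] v=[1.3106 -1.3106]
Step 8: x=[5.0131 4.9871] v=[0.6333 -0.6333]
Max displacement = 2.0131

Answer: 2.0131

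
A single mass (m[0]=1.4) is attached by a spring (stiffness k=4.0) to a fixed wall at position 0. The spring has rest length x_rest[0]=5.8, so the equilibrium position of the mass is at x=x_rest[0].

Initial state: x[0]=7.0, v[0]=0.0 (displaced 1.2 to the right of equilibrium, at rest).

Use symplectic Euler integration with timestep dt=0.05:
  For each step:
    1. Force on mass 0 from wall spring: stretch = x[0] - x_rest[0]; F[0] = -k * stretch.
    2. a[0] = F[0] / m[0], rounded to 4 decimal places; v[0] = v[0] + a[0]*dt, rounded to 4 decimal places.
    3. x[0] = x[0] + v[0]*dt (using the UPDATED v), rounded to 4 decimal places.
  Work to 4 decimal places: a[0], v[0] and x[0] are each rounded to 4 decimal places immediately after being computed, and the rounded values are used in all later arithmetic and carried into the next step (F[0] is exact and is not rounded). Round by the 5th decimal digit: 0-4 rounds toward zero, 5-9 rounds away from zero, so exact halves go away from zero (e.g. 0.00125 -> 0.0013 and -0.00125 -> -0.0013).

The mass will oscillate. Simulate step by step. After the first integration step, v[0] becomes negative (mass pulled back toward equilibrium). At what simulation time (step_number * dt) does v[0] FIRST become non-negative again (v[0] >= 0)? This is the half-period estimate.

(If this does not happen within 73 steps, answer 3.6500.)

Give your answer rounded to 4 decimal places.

Step 0: x=[7.0000] v=[0.0000]
Step 1: x=[6.9914] v=[-0.1714]
Step 2: x=[6.9743] v=[-0.3416]
Step 3: x=[6.9488] v=[-0.5094]
Step 4: x=[6.9151] v=[-0.6735]
Step 5: x=[6.8735] v=[-0.8328]
Step 6: x=[6.8242] v=[-0.9862]
Step 7: x=[6.7676] v=[-1.1325]
Step 8: x=[6.7041] v=[-1.2707]
Step 9: x=[6.6341] v=[-1.3999]
Step 10: x=[6.5581] v=[-1.5191]
Step 11: x=[6.4767] v=[-1.6274]
Step 12: x=[6.3905] v=[-1.7241]
Step 13: x=[6.3001] v=[-1.8085]
Step 14: x=[6.2061] v=[-1.8799]
Step 15: x=[6.1092] v=[-1.9379]
Step 16: x=[6.0101] v=[-1.9821]
Step 17: x=[5.9095] v=[-2.0121]
Step 18: x=[5.8081] v=[-2.0277]
Step 19: x=[5.7067] v=[-2.0289]
Step 20: x=[5.6059] v=[-2.0156]
Step 21: x=[5.5065] v=[-1.9879]
Step 22: x=[5.4092] v=[-1.9460]
Step 23: x=[5.3147] v=[-1.8902]
Step 24: x=[5.2237] v=[-1.8209]
Step 25: x=[5.1368] v=[-1.7386]
Step 26: x=[5.0546] v=[-1.6439]
Step 27: x=[4.9777] v=[-1.5374]
Step 28: x=[4.9067] v=[-1.4199]
Step 29: x=[4.8421] v=[-1.2923]
Step 30: x=[4.7843] v=[-1.1555]
Step 31: x=[4.7338] v=[-1.0104]
Step 32: x=[4.6909] v=[-0.8581]
Step 33: x=[4.6559] v=[-0.6997]
Step 34: x=[4.6291] v=[-0.5363]
Step 35: x=[4.6107] v=[-0.3690]
Step 36: x=[4.6007] v=[-0.1991]
Step 37: x=[4.5993] v=[-0.0278]
Step 38: x=[4.6065] v=[0.1437]
First v>=0 after going negative at step 38, time=1.9000

Answer: 1.9000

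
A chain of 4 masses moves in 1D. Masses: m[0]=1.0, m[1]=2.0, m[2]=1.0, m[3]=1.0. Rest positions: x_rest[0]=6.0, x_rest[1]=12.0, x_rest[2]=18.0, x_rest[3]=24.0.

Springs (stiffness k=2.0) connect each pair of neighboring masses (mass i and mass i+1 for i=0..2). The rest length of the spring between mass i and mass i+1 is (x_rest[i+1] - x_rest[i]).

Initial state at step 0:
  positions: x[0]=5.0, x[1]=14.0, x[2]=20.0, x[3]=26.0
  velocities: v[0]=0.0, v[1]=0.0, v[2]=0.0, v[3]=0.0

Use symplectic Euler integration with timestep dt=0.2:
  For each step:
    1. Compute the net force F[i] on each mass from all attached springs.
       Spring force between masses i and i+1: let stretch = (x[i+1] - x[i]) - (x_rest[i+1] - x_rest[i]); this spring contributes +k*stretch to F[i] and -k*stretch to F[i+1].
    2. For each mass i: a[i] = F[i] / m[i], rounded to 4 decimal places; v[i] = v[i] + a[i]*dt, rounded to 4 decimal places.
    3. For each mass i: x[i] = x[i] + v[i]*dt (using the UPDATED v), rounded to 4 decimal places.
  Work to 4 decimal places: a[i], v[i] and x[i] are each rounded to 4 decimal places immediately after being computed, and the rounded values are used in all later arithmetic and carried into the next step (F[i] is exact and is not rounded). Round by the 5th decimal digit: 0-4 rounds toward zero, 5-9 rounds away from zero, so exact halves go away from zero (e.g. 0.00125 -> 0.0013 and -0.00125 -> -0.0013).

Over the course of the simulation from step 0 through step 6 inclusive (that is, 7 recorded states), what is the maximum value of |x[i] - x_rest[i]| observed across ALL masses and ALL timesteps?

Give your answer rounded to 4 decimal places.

Answer: 2.3226

Derivation:
Step 0: x=[5.0000 14.0000 20.0000 26.0000] v=[0.0000 0.0000 0.0000 0.0000]
Step 1: x=[5.2400 13.8800 20.0000 26.0000] v=[1.2000 -0.6000 0.0000 0.0000]
Step 2: x=[5.6912 13.6592 19.9904 26.0000] v=[2.2560 -1.1040 -0.0480 0.0000]
Step 3: x=[6.2998 13.3729 19.9551 25.9992] v=[3.0432 -1.4314 -0.1766 -0.0038]
Step 4: x=[6.9943 13.0670 19.8767 25.9949] v=[3.4724 -1.5296 -0.3918 -0.0214]
Step 5: x=[7.6946 12.7906 19.7430 25.9812] v=[3.5015 -1.3822 -0.6684 -0.0687]
Step 6: x=[8.3226 12.5884 19.5522 25.9484] v=[3.1399 -1.0109 -0.9541 -0.1640]
Max displacement = 2.3226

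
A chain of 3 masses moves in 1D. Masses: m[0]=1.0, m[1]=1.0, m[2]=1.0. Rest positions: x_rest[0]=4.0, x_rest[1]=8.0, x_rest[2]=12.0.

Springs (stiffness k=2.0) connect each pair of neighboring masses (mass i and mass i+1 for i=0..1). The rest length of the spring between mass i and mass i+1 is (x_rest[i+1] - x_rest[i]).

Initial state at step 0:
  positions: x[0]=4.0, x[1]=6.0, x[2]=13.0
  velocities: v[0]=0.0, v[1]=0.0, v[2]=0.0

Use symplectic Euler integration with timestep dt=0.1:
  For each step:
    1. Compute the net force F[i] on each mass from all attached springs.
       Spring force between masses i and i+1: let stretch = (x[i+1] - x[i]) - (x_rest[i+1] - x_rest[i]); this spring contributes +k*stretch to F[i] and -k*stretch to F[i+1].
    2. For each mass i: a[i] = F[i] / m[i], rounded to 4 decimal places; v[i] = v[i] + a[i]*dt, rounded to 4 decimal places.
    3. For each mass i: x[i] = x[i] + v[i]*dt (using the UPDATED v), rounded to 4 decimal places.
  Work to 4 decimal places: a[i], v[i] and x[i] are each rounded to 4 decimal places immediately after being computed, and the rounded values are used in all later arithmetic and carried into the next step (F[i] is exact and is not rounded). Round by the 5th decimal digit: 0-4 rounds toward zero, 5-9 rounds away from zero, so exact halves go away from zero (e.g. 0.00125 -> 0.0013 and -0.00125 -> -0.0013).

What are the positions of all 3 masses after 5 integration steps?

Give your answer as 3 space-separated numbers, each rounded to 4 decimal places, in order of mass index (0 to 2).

Step 0: x=[4.0000 6.0000 13.0000] v=[0.0000 0.0000 0.0000]
Step 1: x=[3.9600 6.1000 12.9400] v=[-0.4000 1.0000 -0.6000]
Step 2: x=[3.8828 6.2940 12.8232] v=[-0.7720 1.9400 -1.1680]
Step 3: x=[3.7738 6.5704 12.6558] v=[-1.0898 2.7636 -1.6738]
Step 4: x=[3.6408 6.9125 12.4467] v=[-1.3305 3.4214 -2.0909]
Step 5: x=[3.4932 7.2999 12.2069] v=[-1.4762 3.8739 -2.3977]

Answer: 3.4932 7.2999 12.2069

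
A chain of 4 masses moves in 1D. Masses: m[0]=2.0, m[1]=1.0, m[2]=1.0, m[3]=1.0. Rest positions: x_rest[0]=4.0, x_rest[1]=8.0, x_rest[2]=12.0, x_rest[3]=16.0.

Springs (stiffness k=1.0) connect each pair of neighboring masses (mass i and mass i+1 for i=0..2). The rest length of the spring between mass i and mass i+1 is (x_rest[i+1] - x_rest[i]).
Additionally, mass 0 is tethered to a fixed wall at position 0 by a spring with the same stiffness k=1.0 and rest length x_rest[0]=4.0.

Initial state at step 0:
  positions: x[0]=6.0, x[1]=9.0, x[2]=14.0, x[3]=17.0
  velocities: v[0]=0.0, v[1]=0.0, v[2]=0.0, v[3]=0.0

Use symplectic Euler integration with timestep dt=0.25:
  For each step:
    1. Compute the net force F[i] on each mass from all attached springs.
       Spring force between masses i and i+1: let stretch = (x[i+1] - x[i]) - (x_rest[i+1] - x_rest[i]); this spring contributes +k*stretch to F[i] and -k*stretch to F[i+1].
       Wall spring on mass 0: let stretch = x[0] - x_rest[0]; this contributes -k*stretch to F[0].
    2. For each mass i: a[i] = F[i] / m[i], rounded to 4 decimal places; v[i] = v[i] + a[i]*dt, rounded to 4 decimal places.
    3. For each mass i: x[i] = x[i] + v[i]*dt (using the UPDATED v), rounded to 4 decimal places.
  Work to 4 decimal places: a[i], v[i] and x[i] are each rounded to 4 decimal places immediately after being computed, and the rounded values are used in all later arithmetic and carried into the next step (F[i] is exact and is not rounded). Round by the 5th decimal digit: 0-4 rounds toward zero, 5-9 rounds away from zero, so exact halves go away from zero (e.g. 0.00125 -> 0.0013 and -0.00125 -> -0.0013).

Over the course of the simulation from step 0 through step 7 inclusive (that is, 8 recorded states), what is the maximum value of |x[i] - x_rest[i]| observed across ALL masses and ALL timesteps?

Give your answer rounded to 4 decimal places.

Answer: 2.0247

Derivation:
Step 0: x=[6.0000 9.0000 14.0000 17.0000] v=[0.0000 0.0000 0.0000 0.0000]
Step 1: x=[5.9063 9.1250 13.8750 17.0625] v=[-0.3750 0.5000 -0.5000 0.2500]
Step 2: x=[5.7286 9.3457 13.6524 17.1758] v=[-0.7110 0.8828 -0.8906 0.4531]
Step 3: x=[5.4849 9.6095 13.3808 17.3189] v=[-0.9750 1.0552 -1.0864 0.5723]
Step 4: x=[5.1986 9.8512 13.1196 17.4659] v=[-1.1451 0.9669 -1.0447 0.5878]
Step 5: x=[4.8953 10.0064 12.9258 17.5912] v=[-1.2134 0.6209 -0.7752 0.5012]
Step 6: x=[4.5987 10.0247 12.8411 17.6749] v=[-1.1864 0.0730 -0.3387 0.3349]
Step 7: x=[4.3280 9.8799 12.8825 17.7065] v=[-1.0830 -0.5794 0.1657 0.1265]
Max displacement = 2.0247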